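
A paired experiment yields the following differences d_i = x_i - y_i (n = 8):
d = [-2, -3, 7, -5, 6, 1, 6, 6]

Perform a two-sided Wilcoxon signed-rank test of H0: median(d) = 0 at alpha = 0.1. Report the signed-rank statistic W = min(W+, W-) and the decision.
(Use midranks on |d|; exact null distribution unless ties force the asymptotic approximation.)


Step 1: Drop any zero differences (none here) and take |d_i|.
|d| = [2, 3, 7, 5, 6, 1, 6, 6]
Step 2: Midrank |d_i| (ties get averaged ranks).
ranks: |2|->2, |3|->3, |7|->8, |5|->4, |6|->6, |1|->1, |6|->6, |6|->6
Step 3: Attach original signs; sum ranks with positive sign and with negative sign.
W+ = 8 + 6 + 1 + 6 + 6 = 27
W- = 2 + 3 + 4 = 9
(Check: W+ + W- = 36 should equal n(n+1)/2 = 36.)
Step 4: Test statistic W = min(W+, W-) = 9.
Step 5: Ties in |d|, so use the tie-corrected normal approximation.
        E[W] = n(n+1)/4 = 8*9/4 = 18.
        Tie groups: |d|=6 (t=3); sum(t^3 - t) = 24.
        Var[W] = n(n+1)(2n+1)/24 - sum(t^3-t)/48 = 1224/24 - 24/48 = 50.5.
        z = (W - E[W]) / sqrt(Var[W]) = (9 - 18) / 7.1063 = -1.2665.
        Two-sided p = 2*Phi(z) = 0.205343.
Step 6: alpha = 0.1. fail to reject H0.

W+ = 27, W- = 9, W = min = 9, p = 0.205343, fail to reject H0.


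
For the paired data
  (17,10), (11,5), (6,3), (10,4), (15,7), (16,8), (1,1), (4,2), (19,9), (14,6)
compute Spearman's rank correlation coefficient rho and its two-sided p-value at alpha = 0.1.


Step 1: Rank x and y separately (midranks; no ties here).
rank(x): 17->9, 11->5, 6->3, 10->4, 15->7, 16->8, 1->1, 4->2, 19->10, 14->6
rank(y): 10->10, 5->5, 3->3, 4->4, 7->7, 8->8, 1->1, 2->2, 9->9, 6->6
Step 2: d_i = R_x(i) - R_y(i); compute d_i^2.
  (9-10)^2=1, (5-5)^2=0, (3-3)^2=0, (4-4)^2=0, (7-7)^2=0, (8-8)^2=0, (1-1)^2=0, (2-2)^2=0, (10-9)^2=1, (6-6)^2=0
sum(d^2) = 2.
Step 3: rho = 1 - 6*2 / (10*(10^2 - 1)) = 1 - 12/990 = 0.987879.
Step 4: Under H0, t = rho * sqrt((n-2)/(1-rho^2)) = 18.0003 ~ t(8).
Step 5: Two-sided p-value from the t-distribution with 8 df = 0.000000.
Step 6: alpha = 0.1. reject H0.

rho = 0.9879, p = 0.000000, reject H0 at alpha = 0.1.


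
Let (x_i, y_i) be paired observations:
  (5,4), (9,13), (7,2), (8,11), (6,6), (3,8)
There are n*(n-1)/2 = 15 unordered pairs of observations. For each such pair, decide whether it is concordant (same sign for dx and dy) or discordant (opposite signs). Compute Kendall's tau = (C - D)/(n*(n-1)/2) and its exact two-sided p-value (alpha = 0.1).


Step 1: Enumerate the 15 unordered pairs (i,j) with i<j and classify each by sign(x_j-x_i) * sign(y_j-y_i).
  (1,2):dx=+4,dy=+9->C; (1,3):dx=+2,dy=-2->D; (1,4):dx=+3,dy=+7->C; (1,5):dx=+1,dy=+2->C
  (1,6):dx=-2,dy=+4->D; (2,3):dx=-2,dy=-11->C; (2,4):dx=-1,dy=-2->C; (2,5):dx=-3,dy=-7->C
  (2,6):dx=-6,dy=-5->C; (3,4):dx=+1,dy=+9->C; (3,5):dx=-1,dy=+4->D; (3,6):dx=-4,dy=+6->D
  (4,5):dx=-2,dy=-5->C; (4,6):dx=-5,dy=-3->C; (5,6):dx=-3,dy=+2->D
Step 2: C = 10, D = 5, total pairs = 15.
Step 3: tau = (C - D)/(n(n-1)/2) = (10 - 5)/15 = 0.333333.
Step 4: Exact two-sided p-value (enumerate n! = 720 permutations of y under H0): p = 0.469444.
Step 5: alpha = 0.1. fail to reject H0.

tau_b = 0.3333 (C=10, D=5), p = 0.469444, fail to reject H0.


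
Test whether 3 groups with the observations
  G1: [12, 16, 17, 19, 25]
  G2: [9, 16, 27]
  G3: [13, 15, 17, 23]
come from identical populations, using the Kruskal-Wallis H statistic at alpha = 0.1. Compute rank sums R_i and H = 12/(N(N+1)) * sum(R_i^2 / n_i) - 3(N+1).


Step 1: Combine all N = 12 observations and assign midranks.
sorted (value, group, rank): (9,G2,1), (12,G1,2), (13,G3,3), (15,G3,4), (16,G1,5.5), (16,G2,5.5), (17,G1,7.5), (17,G3,7.5), (19,G1,9), (23,G3,10), (25,G1,11), (27,G2,12)
Step 2: Sum ranks within each group.
R_1 = 35 (n_1 = 5)
R_2 = 18.5 (n_2 = 3)
R_3 = 24.5 (n_3 = 4)
Step 3: H = 12/(N(N+1)) * sum(R_i^2/n_i) - 3(N+1)
     = 12/(12*13) * (35^2/5 + 18.5^2/3 + 24.5^2/4) - 3*13
     = 0.076923 * 509.146 - 39
     = 0.165064.
Step 4: Ties present; correction factor C = 1 - 12/(12^3 - 12) = 0.993007. Corrected H = 0.165064 / 0.993007 = 0.166227.
Step 5: Under H0, H ~ chi^2(2); p-value = 0.920247.
Step 6: alpha = 0.1. fail to reject H0.

H = 0.1662, df = 2, p = 0.920247, fail to reject H0.


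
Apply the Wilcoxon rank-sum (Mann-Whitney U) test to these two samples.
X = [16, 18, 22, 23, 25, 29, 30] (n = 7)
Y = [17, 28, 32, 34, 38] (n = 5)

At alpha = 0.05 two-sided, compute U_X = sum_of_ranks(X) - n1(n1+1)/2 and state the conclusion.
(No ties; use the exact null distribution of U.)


Step 1: Combine and sort all 12 observations; assign midranks.
sorted (value, group): (16,X), (17,Y), (18,X), (22,X), (23,X), (25,X), (28,Y), (29,X), (30,X), (32,Y), (34,Y), (38,Y)
ranks: 16->1, 17->2, 18->3, 22->4, 23->5, 25->6, 28->7, 29->8, 30->9, 32->10, 34->11, 38->12
Step 2: Rank sum for X: R1 = 1 + 3 + 4 + 5 + 6 + 8 + 9 = 36.
Step 3: U_X = R1 - n1(n1+1)/2 = 36 - 7*8/2 = 36 - 28 = 8.
       U_Y = n1*n2 - U_X = 35 - 8 = 27.
Step 4: No ties, so the exact null distribution of U (based on enumerating the C(12,7) = 792 equally likely rank assignments) gives the two-sided p-value.
Step 5: p-value = 0.148990; compare to alpha = 0.05. fail to reject H0.

U_X = 8, p = 0.148990, fail to reject H0 at alpha = 0.05.


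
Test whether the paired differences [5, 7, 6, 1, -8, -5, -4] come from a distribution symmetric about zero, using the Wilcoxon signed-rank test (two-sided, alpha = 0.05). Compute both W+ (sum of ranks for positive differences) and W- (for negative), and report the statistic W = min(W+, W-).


Step 1: Drop any zero differences (none here) and take |d_i|.
|d| = [5, 7, 6, 1, 8, 5, 4]
Step 2: Midrank |d_i| (ties get averaged ranks).
ranks: |5|->3.5, |7|->6, |6|->5, |1|->1, |8|->7, |5|->3.5, |4|->2
Step 3: Attach original signs; sum ranks with positive sign and with negative sign.
W+ = 3.5 + 6 + 5 + 1 = 15.5
W- = 7 + 3.5 + 2 = 12.5
(Check: W+ + W- = 28 should equal n(n+1)/2 = 28.)
Step 4: Test statistic W = min(W+, W-) = 12.5.
Step 5: Ties in |d|, so use the tie-corrected normal approximation.
        E[W] = n(n+1)/4 = 7*8/4 = 14.
        Tie groups: |d|=5 (t=2); sum(t^3 - t) = 6.
        Var[W] = n(n+1)(2n+1)/24 - sum(t^3-t)/48 = 840/24 - 6/48 = 34.875.
        z = (W - E[W]) / sqrt(Var[W]) = (12.5 - 14) / 5.9055 = -0.2540.
        Two-sided p = 2*Phi(z) = 0.799495.
Step 6: alpha = 0.05. fail to reject H0.

W+ = 15.5, W- = 12.5, W = min = 12.5, p = 0.799495, fail to reject H0.


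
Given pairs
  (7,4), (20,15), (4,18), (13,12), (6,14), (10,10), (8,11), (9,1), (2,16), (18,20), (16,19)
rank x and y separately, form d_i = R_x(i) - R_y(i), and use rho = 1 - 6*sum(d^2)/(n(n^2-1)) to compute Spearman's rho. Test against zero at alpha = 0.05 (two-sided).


Step 1: Rank x and y separately (midranks; no ties here).
rank(x): 7->4, 20->11, 4->2, 13->8, 6->3, 10->7, 8->5, 9->6, 2->1, 18->10, 16->9
rank(y): 4->2, 15->7, 18->9, 12->5, 14->6, 10->3, 11->4, 1->1, 16->8, 20->11, 19->10
Step 2: d_i = R_x(i) - R_y(i); compute d_i^2.
  (4-2)^2=4, (11-7)^2=16, (2-9)^2=49, (8-5)^2=9, (3-6)^2=9, (7-3)^2=16, (5-4)^2=1, (6-1)^2=25, (1-8)^2=49, (10-11)^2=1, (9-10)^2=1
sum(d^2) = 180.
Step 3: rho = 1 - 6*180 / (11*(11^2 - 1)) = 1 - 1080/1320 = 0.181818.
Step 4: Under H0, t = rho * sqrt((n-2)/(1-rho^2)) = 0.5547 ~ t(9).
Step 5: Two-sided p-value from the t-distribution with 9 df = 0.592615.
Step 6: alpha = 0.05. fail to reject H0.

rho = 0.1818, p = 0.592615, fail to reject H0 at alpha = 0.05.


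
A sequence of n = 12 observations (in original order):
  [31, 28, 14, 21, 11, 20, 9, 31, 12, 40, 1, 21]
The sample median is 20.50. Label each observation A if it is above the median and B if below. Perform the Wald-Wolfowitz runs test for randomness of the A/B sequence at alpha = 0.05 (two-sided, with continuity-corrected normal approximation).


Step 1: Compute median = 20.50; label A = above, B = below.
Labels in order: AABABBBABABA  (n_A = 6, n_B = 6)
Step 2: Count runs R = 9.
Step 3: Under H0 (random ordering), E[R] = 2*n_A*n_B/(n_A+n_B) + 1 = 2*6*6/12 + 1 = 7.0000.
        Var[R] = 2*n_A*n_B*(2*n_A*n_B - n_A - n_B) / ((n_A+n_B)^2 * (n_A+n_B-1)) = 4320/1584 = 2.7273.
        SD[R] = 1.6514.
Step 4: Continuity-corrected z = (R - 0.5 - E[R]) / SD[R] = (9 - 0.5 - 7.0000) / 1.6514 = 0.9083.
Step 5: Two-sided p-value via normal approximation = 2*(1 - Phi(|z|)) = 0.363722.
Step 6: alpha = 0.05. fail to reject H0.

R = 9, z = 0.9083, p = 0.363722, fail to reject H0.


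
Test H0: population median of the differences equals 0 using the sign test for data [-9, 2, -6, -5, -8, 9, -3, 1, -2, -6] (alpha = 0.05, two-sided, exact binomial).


Step 1: Discard zero differences. Original n = 10; n_eff = number of nonzero differences = 10.
Nonzero differences (with sign): -9, +2, -6, -5, -8, +9, -3, +1, -2, -6
Step 2: Count signs: positive = 3, negative = 7.
Step 3: Under H0: P(positive) = 0.5, so the number of positives S ~ Bin(10, 0.5).
Step 4: Two-sided exact p-value = sum of Bin(10,0.5) probabilities at or below the observed probability = 0.343750.
Step 5: alpha = 0.05. fail to reject H0.

n_eff = 10, pos = 3, neg = 7, p = 0.343750, fail to reject H0.


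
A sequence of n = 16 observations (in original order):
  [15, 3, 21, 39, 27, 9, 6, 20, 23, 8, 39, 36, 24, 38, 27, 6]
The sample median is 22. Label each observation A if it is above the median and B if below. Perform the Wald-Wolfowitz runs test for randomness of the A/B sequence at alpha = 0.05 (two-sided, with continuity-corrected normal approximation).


Step 1: Compute median = 22; label A = above, B = below.
Labels in order: BBBAABBBABAAAAAB  (n_A = 8, n_B = 8)
Step 2: Count runs R = 7.
Step 3: Under H0 (random ordering), E[R] = 2*n_A*n_B/(n_A+n_B) + 1 = 2*8*8/16 + 1 = 9.0000.
        Var[R] = 2*n_A*n_B*(2*n_A*n_B - n_A - n_B) / ((n_A+n_B)^2 * (n_A+n_B-1)) = 14336/3840 = 3.7333.
        SD[R] = 1.9322.
Step 4: Continuity-corrected z = (R + 0.5 - E[R]) / SD[R] = (7 + 0.5 - 9.0000) / 1.9322 = -0.7763.
Step 5: Two-sided p-value via normal approximation = 2*(1 - Phi(|z|)) = 0.437558.
Step 6: alpha = 0.05. fail to reject H0.

R = 7, z = -0.7763, p = 0.437558, fail to reject H0.


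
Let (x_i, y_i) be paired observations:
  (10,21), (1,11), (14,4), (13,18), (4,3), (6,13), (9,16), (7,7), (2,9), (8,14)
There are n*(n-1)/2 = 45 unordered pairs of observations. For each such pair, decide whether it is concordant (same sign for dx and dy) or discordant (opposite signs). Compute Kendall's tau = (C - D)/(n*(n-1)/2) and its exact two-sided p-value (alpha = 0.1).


Step 1: Enumerate the 45 unordered pairs (i,j) with i<j and classify each by sign(x_j-x_i) * sign(y_j-y_i).
  (1,2):dx=-9,dy=-10->C; (1,3):dx=+4,dy=-17->D; (1,4):dx=+3,dy=-3->D; (1,5):dx=-6,dy=-18->C
  (1,6):dx=-4,dy=-8->C; (1,7):dx=-1,dy=-5->C; (1,8):dx=-3,dy=-14->C; (1,9):dx=-8,dy=-12->C
  (1,10):dx=-2,dy=-7->C; (2,3):dx=+13,dy=-7->D; (2,4):dx=+12,dy=+7->C; (2,5):dx=+3,dy=-8->D
  (2,6):dx=+5,dy=+2->C; (2,7):dx=+8,dy=+5->C; (2,8):dx=+6,dy=-4->D; (2,9):dx=+1,dy=-2->D
  (2,10):dx=+7,dy=+3->C; (3,4):dx=-1,dy=+14->D; (3,5):dx=-10,dy=-1->C; (3,6):dx=-8,dy=+9->D
  (3,7):dx=-5,dy=+12->D; (3,8):dx=-7,dy=+3->D; (3,9):dx=-12,dy=+5->D; (3,10):dx=-6,dy=+10->D
  (4,5):dx=-9,dy=-15->C; (4,6):dx=-7,dy=-5->C; (4,7):dx=-4,dy=-2->C; (4,8):dx=-6,dy=-11->C
  (4,9):dx=-11,dy=-9->C; (4,10):dx=-5,dy=-4->C; (5,6):dx=+2,dy=+10->C; (5,7):dx=+5,dy=+13->C
  (5,8):dx=+3,dy=+4->C; (5,9):dx=-2,dy=+6->D; (5,10):dx=+4,dy=+11->C; (6,7):dx=+3,dy=+3->C
  (6,8):dx=+1,dy=-6->D; (6,9):dx=-4,dy=-4->C; (6,10):dx=+2,dy=+1->C; (7,8):dx=-2,dy=-9->C
  (7,9):dx=-7,dy=-7->C; (7,10):dx=-1,dy=-2->C; (8,9):dx=-5,dy=+2->D; (8,10):dx=+1,dy=+7->C
  (9,10):dx=+6,dy=+5->C
Step 2: C = 30, D = 15, total pairs = 45.
Step 3: tau = (C - D)/(n(n-1)/2) = (30 - 15)/45 = 0.333333.
Step 4: Exact two-sided p-value (enumerate n! = 3628800 permutations of y under H0): p = 0.216373.
Step 5: alpha = 0.1. fail to reject H0.

tau_b = 0.3333 (C=30, D=15), p = 0.216373, fail to reject H0.


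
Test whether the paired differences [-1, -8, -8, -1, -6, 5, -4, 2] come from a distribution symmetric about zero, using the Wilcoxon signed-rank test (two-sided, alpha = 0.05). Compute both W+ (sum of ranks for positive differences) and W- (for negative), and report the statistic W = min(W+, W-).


Step 1: Drop any zero differences (none here) and take |d_i|.
|d| = [1, 8, 8, 1, 6, 5, 4, 2]
Step 2: Midrank |d_i| (ties get averaged ranks).
ranks: |1|->1.5, |8|->7.5, |8|->7.5, |1|->1.5, |6|->6, |5|->5, |4|->4, |2|->3
Step 3: Attach original signs; sum ranks with positive sign and with negative sign.
W+ = 5 + 3 = 8
W- = 1.5 + 7.5 + 7.5 + 1.5 + 6 + 4 = 28
(Check: W+ + W- = 36 should equal n(n+1)/2 = 36.)
Step 4: Test statistic W = min(W+, W-) = 8.
Step 5: Ties in |d|, so use the tie-corrected normal approximation.
        E[W] = n(n+1)/4 = 8*9/4 = 18.
        Tie groups: |d|=1 (t=2), |d|=8 (t=2); sum(t^3 - t) = 12.
        Var[W] = n(n+1)(2n+1)/24 - sum(t^3-t)/48 = 1224/24 - 12/48 = 50.75.
        z = (W - E[W]) / sqrt(Var[W]) = (8 - 18) / 7.1239 = -1.4037.
        Two-sided p = 2*Phi(z) = 0.160401.
Step 6: alpha = 0.05. fail to reject H0.

W+ = 8, W- = 28, W = min = 8, p = 0.160401, fail to reject H0.


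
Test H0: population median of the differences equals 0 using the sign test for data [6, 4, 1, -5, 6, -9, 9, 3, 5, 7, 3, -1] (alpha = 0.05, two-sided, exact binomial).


Step 1: Discard zero differences. Original n = 12; n_eff = number of nonzero differences = 12.
Nonzero differences (with sign): +6, +4, +1, -5, +6, -9, +9, +3, +5, +7, +3, -1
Step 2: Count signs: positive = 9, negative = 3.
Step 3: Under H0: P(positive) = 0.5, so the number of positives S ~ Bin(12, 0.5).
Step 4: Two-sided exact p-value = sum of Bin(12,0.5) probabilities at or below the observed probability = 0.145996.
Step 5: alpha = 0.05. fail to reject H0.

n_eff = 12, pos = 9, neg = 3, p = 0.145996, fail to reject H0.


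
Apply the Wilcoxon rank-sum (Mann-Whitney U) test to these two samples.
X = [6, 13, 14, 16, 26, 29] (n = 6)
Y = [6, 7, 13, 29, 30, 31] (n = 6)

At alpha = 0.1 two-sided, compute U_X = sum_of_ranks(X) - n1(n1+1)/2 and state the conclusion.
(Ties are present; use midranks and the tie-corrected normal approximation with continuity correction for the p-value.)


Step 1: Combine and sort all 12 observations; assign midranks.
sorted (value, group): (6,X), (6,Y), (7,Y), (13,X), (13,Y), (14,X), (16,X), (26,X), (29,X), (29,Y), (30,Y), (31,Y)
ranks: 6->1.5, 6->1.5, 7->3, 13->4.5, 13->4.5, 14->6, 16->7, 26->8, 29->9.5, 29->9.5, 30->11, 31->12
Step 2: Rank sum for X: R1 = 1.5 + 4.5 + 6 + 7 + 8 + 9.5 = 36.5.
Step 3: U_X = R1 - n1(n1+1)/2 = 36.5 - 6*7/2 = 36.5 - 21 = 15.5.
       U_Y = n1*n2 - U_X = 36 - 15.5 = 20.5.
Step 4: Ties are present, so use the tie-corrected normal approximation (with continuity correction) for the p-value.
Step 5: p-value = 0.747491; compare to alpha = 0.1. fail to reject H0.

U_X = 15.5, p = 0.747491, fail to reject H0 at alpha = 0.1.


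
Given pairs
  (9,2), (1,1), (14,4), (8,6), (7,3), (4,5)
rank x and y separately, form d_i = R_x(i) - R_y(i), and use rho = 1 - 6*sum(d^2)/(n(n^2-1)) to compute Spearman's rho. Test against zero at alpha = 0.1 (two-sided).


Step 1: Rank x and y separately (midranks; no ties here).
rank(x): 9->5, 1->1, 14->6, 8->4, 7->3, 4->2
rank(y): 2->2, 1->1, 4->4, 6->6, 3->3, 5->5
Step 2: d_i = R_x(i) - R_y(i); compute d_i^2.
  (5-2)^2=9, (1-1)^2=0, (6-4)^2=4, (4-6)^2=4, (3-3)^2=0, (2-5)^2=9
sum(d^2) = 26.
Step 3: rho = 1 - 6*26 / (6*(6^2 - 1)) = 1 - 156/210 = 0.257143.
Step 4: Under H0, t = rho * sqrt((n-2)/(1-rho^2)) = 0.5322 ~ t(4).
Step 5: Two-sided p-value from the t-distribution with 4 df = 0.622787.
Step 6: alpha = 0.1. fail to reject H0.

rho = 0.2571, p = 0.622787, fail to reject H0 at alpha = 0.1.


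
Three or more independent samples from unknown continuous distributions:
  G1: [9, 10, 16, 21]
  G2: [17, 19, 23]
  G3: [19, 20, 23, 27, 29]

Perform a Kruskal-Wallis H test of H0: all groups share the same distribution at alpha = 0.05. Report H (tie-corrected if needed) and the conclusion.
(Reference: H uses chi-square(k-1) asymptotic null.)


Step 1: Combine all N = 12 observations and assign midranks.
sorted (value, group, rank): (9,G1,1), (10,G1,2), (16,G1,3), (17,G2,4), (19,G2,5.5), (19,G3,5.5), (20,G3,7), (21,G1,8), (23,G2,9.5), (23,G3,9.5), (27,G3,11), (29,G3,12)
Step 2: Sum ranks within each group.
R_1 = 14 (n_1 = 4)
R_2 = 19 (n_2 = 3)
R_3 = 45 (n_3 = 5)
Step 3: H = 12/(N(N+1)) * sum(R_i^2/n_i) - 3(N+1)
     = 12/(12*13) * (14^2/4 + 19^2/3 + 45^2/5) - 3*13
     = 0.076923 * 574.333 - 39
     = 5.179487.
Step 4: Ties present; correction factor C = 1 - 12/(12^3 - 12) = 0.993007. Corrected H = 5.179487 / 0.993007 = 5.215962.
Step 5: Under H0, H ~ chi^2(2); p-value = 0.073683.
Step 6: alpha = 0.05. fail to reject H0.

H = 5.2160, df = 2, p = 0.073683, fail to reject H0.


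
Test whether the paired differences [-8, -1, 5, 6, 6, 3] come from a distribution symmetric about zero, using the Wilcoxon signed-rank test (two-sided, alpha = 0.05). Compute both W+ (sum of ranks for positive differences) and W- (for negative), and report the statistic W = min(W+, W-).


Step 1: Drop any zero differences (none here) and take |d_i|.
|d| = [8, 1, 5, 6, 6, 3]
Step 2: Midrank |d_i| (ties get averaged ranks).
ranks: |8|->6, |1|->1, |5|->3, |6|->4.5, |6|->4.5, |3|->2
Step 3: Attach original signs; sum ranks with positive sign and with negative sign.
W+ = 3 + 4.5 + 4.5 + 2 = 14
W- = 6 + 1 = 7
(Check: W+ + W- = 21 should equal n(n+1)/2 = 21.)
Step 4: Test statistic W = min(W+, W-) = 7.
Step 5: Ties in |d|, so use the tie-corrected normal approximation.
        E[W] = n(n+1)/4 = 6*7/4 = 10.5.
        Tie groups: |d|=6 (t=2); sum(t^3 - t) = 6.
        Var[W] = n(n+1)(2n+1)/24 - sum(t^3-t)/48 = 546/24 - 6/48 = 22.625.
        z = (W - E[W]) / sqrt(Var[W]) = (7 - 10.5) / 4.7566 = -0.7358.
        Two-sided p = 2*Phi(z) = 0.461838.
Step 6: alpha = 0.05. fail to reject H0.

W+ = 14, W- = 7, W = min = 7, p = 0.461838, fail to reject H0.


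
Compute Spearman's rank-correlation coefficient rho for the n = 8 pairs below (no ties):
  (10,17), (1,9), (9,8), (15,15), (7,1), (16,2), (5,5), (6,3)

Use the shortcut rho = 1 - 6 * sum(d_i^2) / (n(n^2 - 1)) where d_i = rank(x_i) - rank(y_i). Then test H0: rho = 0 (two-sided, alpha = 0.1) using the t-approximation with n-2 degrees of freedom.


Step 1: Rank x and y separately (midranks; no ties here).
rank(x): 10->6, 1->1, 9->5, 15->7, 7->4, 16->8, 5->2, 6->3
rank(y): 17->8, 9->6, 8->5, 15->7, 1->1, 2->2, 5->4, 3->3
Step 2: d_i = R_x(i) - R_y(i); compute d_i^2.
  (6-8)^2=4, (1-6)^2=25, (5-5)^2=0, (7-7)^2=0, (4-1)^2=9, (8-2)^2=36, (2-4)^2=4, (3-3)^2=0
sum(d^2) = 78.
Step 3: rho = 1 - 6*78 / (8*(8^2 - 1)) = 1 - 468/504 = 0.071429.
Step 4: Under H0, t = rho * sqrt((n-2)/(1-rho^2)) = 0.1754 ~ t(6).
Step 5: Two-sided p-value from the t-distribution with 6 df = 0.866526.
Step 6: alpha = 0.1. fail to reject H0.

rho = 0.0714, p = 0.866526, fail to reject H0 at alpha = 0.1.


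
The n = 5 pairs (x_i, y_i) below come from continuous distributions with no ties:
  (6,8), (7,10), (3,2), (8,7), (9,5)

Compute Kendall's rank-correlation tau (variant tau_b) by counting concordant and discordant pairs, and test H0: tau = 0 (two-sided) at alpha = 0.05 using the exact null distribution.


Step 1: Enumerate the 10 unordered pairs (i,j) with i<j and classify each by sign(x_j-x_i) * sign(y_j-y_i).
  (1,2):dx=+1,dy=+2->C; (1,3):dx=-3,dy=-6->C; (1,4):dx=+2,dy=-1->D; (1,5):dx=+3,dy=-3->D
  (2,3):dx=-4,dy=-8->C; (2,4):dx=+1,dy=-3->D; (2,5):dx=+2,dy=-5->D; (3,4):dx=+5,dy=+5->C
  (3,5):dx=+6,dy=+3->C; (4,5):dx=+1,dy=-2->D
Step 2: C = 5, D = 5, total pairs = 10.
Step 3: tau = (C - D)/(n(n-1)/2) = (5 - 5)/10 = 0.000000.
Step 4: Exact two-sided p-value (enumerate n! = 120 permutations of y under H0): p = 1.000000.
Step 5: alpha = 0.05. fail to reject H0.

tau_b = 0.0000 (C=5, D=5), p = 1.000000, fail to reject H0.


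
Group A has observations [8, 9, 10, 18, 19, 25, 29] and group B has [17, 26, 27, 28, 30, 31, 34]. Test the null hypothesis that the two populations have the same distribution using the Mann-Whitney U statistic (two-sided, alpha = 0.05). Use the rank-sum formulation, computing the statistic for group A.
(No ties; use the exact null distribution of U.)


Step 1: Combine and sort all 14 observations; assign midranks.
sorted (value, group): (8,X), (9,X), (10,X), (17,Y), (18,X), (19,X), (25,X), (26,Y), (27,Y), (28,Y), (29,X), (30,Y), (31,Y), (34,Y)
ranks: 8->1, 9->2, 10->3, 17->4, 18->5, 19->6, 25->7, 26->8, 27->9, 28->10, 29->11, 30->12, 31->13, 34->14
Step 2: Rank sum for X: R1 = 1 + 2 + 3 + 5 + 6 + 7 + 11 = 35.
Step 3: U_X = R1 - n1(n1+1)/2 = 35 - 7*8/2 = 35 - 28 = 7.
       U_Y = n1*n2 - U_X = 49 - 7 = 42.
Step 4: No ties, so the exact null distribution of U (based on enumerating the C(14,7) = 3432 equally likely rank assignments) gives the two-sided p-value.
Step 5: p-value = 0.026224; compare to alpha = 0.05. reject H0.

U_X = 7, p = 0.026224, reject H0 at alpha = 0.05.


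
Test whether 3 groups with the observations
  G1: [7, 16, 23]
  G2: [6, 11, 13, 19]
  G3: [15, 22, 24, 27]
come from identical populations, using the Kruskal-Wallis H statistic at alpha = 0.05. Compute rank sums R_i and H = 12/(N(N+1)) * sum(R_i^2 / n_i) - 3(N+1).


Step 1: Combine all N = 11 observations and assign midranks.
sorted (value, group, rank): (6,G2,1), (7,G1,2), (11,G2,3), (13,G2,4), (15,G3,5), (16,G1,6), (19,G2,7), (22,G3,8), (23,G1,9), (24,G3,10), (27,G3,11)
Step 2: Sum ranks within each group.
R_1 = 17 (n_1 = 3)
R_2 = 15 (n_2 = 4)
R_3 = 34 (n_3 = 4)
Step 3: H = 12/(N(N+1)) * sum(R_i^2/n_i) - 3(N+1)
     = 12/(11*12) * (17^2/3 + 15^2/4 + 34^2/4) - 3*12
     = 0.090909 * 441.583 - 36
     = 4.143939.
Step 4: No ties, so H is used without correction.
Step 5: Under H0, H ~ chi^2(2); p-value = 0.125937.
Step 6: alpha = 0.05. fail to reject H0.

H = 4.1439, df = 2, p = 0.125937, fail to reject H0.


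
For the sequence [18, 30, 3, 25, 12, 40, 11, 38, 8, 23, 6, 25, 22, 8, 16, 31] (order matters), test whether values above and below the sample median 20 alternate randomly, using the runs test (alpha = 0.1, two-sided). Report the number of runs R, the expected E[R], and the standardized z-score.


Step 1: Compute median = 20; label A = above, B = below.
Labels in order: BABABABABABAABBA  (n_A = 8, n_B = 8)
Step 2: Count runs R = 14.
Step 3: Under H0 (random ordering), E[R] = 2*n_A*n_B/(n_A+n_B) + 1 = 2*8*8/16 + 1 = 9.0000.
        Var[R] = 2*n_A*n_B*(2*n_A*n_B - n_A - n_B) / ((n_A+n_B)^2 * (n_A+n_B-1)) = 14336/3840 = 3.7333.
        SD[R] = 1.9322.
Step 4: Continuity-corrected z = (R - 0.5 - E[R]) / SD[R] = (14 - 0.5 - 9.0000) / 1.9322 = 2.3290.
Step 5: Two-sided p-value via normal approximation = 2*(1 - Phi(|z|)) = 0.019861.
Step 6: alpha = 0.1. reject H0.

R = 14, z = 2.3290, p = 0.019861, reject H0.


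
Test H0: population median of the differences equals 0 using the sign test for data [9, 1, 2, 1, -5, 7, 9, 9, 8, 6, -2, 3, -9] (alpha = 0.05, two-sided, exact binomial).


Step 1: Discard zero differences. Original n = 13; n_eff = number of nonzero differences = 13.
Nonzero differences (with sign): +9, +1, +2, +1, -5, +7, +9, +9, +8, +6, -2, +3, -9
Step 2: Count signs: positive = 10, negative = 3.
Step 3: Under H0: P(positive) = 0.5, so the number of positives S ~ Bin(13, 0.5).
Step 4: Two-sided exact p-value = sum of Bin(13,0.5) probabilities at or below the observed probability = 0.092285.
Step 5: alpha = 0.05. fail to reject H0.

n_eff = 13, pos = 10, neg = 3, p = 0.092285, fail to reject H0.


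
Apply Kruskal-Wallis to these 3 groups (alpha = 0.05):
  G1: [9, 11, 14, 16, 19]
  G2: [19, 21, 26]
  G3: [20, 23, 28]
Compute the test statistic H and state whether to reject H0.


Step 1: Combine all N = 11 observations and assign midranks.
sorted (value, group, rank): (9,G1,1), (11,G1,2), (14,G1,3), (16,G1,4), (19,G1,5.5), (19,G2,5.5), (20,G3,7), (21,G2,8), (23,G3,9), (26,G2,10), (28,G3,11)
Step 2: Sum ranks within each group.
R_1 = 15.5 (n_1 = 5)
R_2 = 23.5 (n_2 = 3)
R_3 = 27 (n_3 = 3)
Step 3: H = 12/(N(N+1)) * sum(R_i^2/n_i) - 3(N+1)
     = 12/(11*12) * (15.5^2/5 + 23.5^2/3 + 27^2/3) - 3*12
     = 0.090909 * 475.133 - 36
     = 7.193939.
Step 4: Ties present; correction factor C = 1 - 6/(11^3 - 11) = 0.995455. Corrected H = 7.193939 / 0.995455 = 7.226788.
Step 5: Under H0, H ~ chi^2(2); p-value = 0.026960.
Step 6: alpha = 0.05. reject H0.

H = 7.2268, df = 2, p = 0.026960, reject H0.


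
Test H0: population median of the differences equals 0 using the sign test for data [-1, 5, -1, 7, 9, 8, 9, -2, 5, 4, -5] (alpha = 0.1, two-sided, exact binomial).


Step 1: Discard zero differences. Original n = 11; n_eff = number of nonzero differences = 11.
Nonzero differences (with sign): -1, +5, -1, +7, +9, +8, +9, -2, +5, +4, -5
Step 2: Count signs: positive = 7, negative = 4.
Step 3: Under H0: P(positive) = 0.5, so the number of positives S ~ Bin(11, 0.5).
Step 4: Two-sided exact p-value = sum of Bin(11,0.5) probabilities at or below the observed probability = 0.548828.
Step 5: alpha = 0.1. fail to reject H0.

n_eff = 11, pos = 7, neg = 4, p = 0.548828, fail to reject H0.


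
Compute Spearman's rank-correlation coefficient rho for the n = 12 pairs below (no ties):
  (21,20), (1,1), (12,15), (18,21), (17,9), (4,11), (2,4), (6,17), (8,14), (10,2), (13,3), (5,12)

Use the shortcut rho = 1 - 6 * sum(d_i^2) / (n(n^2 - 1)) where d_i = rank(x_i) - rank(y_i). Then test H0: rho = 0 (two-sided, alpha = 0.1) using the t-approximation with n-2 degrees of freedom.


Step 1: Rank x and y separately (midranks; no ties here).
rank(x): 21->12, 1->1, 12->8, 18->11, 17->10, 4->3, 2->2, 6->5, 8->6, 10->7, 13->9, 5->4
rank(y): 20->11, 1->1, 15->9, 21->12, 9->5, 11->6, 4->4, 17->10, 14->8, 2->2, 3->3, 12->7
Step 2: d_i = R_x(i) - R_y(i); compute d_i^2.
  (12-11)^2=1, (1-1)^2=0, (8-9)^2=1, (11-12)^2=1, (10-5)^2=25, (3-6)^2=9, (2-4)^2=4, (5-10)^2=25, (6-8)^2=4, (7-2)^2=25, (9-3)^2=36, (4-7)^2=9
sum(d^2) = 140.
Step 3: rho = 1 - 6*140 / (12*(12^2 - 1)) = 1 - 840/1716 = 0.510490.
Step 4: Under H0, t = rho * sqrt((n-2)/(1-rho^2)) = 1.8774 ~ t(10).
Step 5: Two-sided p-value from the t-distribution with 10 df = 0.089914.
Step 6: alpha = 0.1. reject H0.

rho = 0.5105, p = 0.089914, reject H0 at alpha = 0.1.


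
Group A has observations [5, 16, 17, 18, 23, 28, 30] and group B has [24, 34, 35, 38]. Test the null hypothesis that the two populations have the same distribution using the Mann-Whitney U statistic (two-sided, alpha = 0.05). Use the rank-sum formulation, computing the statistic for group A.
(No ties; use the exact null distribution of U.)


Step 1: Combine and sort all 11 observations; assign midranks.
sorted (value, group): (5,X), (16,X), (17,X), (18,X), (23,X), (24,Y), (28,X), (30,X), (34,Y), (35,Y), (38,Y)
ranks: 5->1, 16->2, 17->3, 18->4, 23->5, 24->6, 28->7, 30->8, 34->9, 35->10, 38->11
Step 2: Rank sum for X: R1 = 1 + 2 + 3 + 4 + 5 + 7 + 8 = 30.
Step 3: U_X = R1 - n1(n1+1)/2 = 30 - 7*8/2 = 30 - 28 = 2.
       U_Y = n1*n2 - U_X = 28 - 2 = 26.
Step 4: No ties, so the exact null distribution of U (based on enumerating the C(11,7) = 330 equally likely rank assignments) gives the two-sided p-value.
Step 5: p-value = 0.024242; compare to alpha = 0.05. reject H0.

U_X = 2, p = 0.024242, reject H0 at alpha = 0.05.


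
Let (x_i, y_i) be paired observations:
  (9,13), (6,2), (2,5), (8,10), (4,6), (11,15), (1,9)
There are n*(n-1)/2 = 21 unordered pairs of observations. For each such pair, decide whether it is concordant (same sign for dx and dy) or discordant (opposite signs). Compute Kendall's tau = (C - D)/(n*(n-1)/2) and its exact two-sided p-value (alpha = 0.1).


Step 1: Enumerate the 21 unordered pairs (i,j) with i<j and classify each by sign(x_j-x_i) * sign(y_j-y_i).
  (1,2):dx=-3,dy=-11->C; (1,3):dx=-7,dy=-8->C; (1,4):dx=-1,dy=-3->C; (1,5):dx=-5,dy=-7->C
  (1,6):dx=+2,dy=+2->C; (1,7):dx=-8,dy=-4->C; (2,3):dx=-4,dy=+3->D; (2,4):dx=+2,dy=+8->C
  (2,5):dx=-2,dy=+4->D; (2,6):dx=+5,dy=+13->C; (2,7):dx=-5,dy=+7->D; (3,4):dx=+6,dy=+5->C
  (3,5):dx=+2,dy=+1->C; (3,6):dx=+9,dy=+10->C; (3,7):dx=-1,dy=+4->D; (4,5):dx=-4,dy=-4->C
  (4,6):dx=+3,dy=+5->C; (4,7):dx=-7,dy=-1->C; (5,6):dx=+7,dy=+9->C; (5,7):dx=-3,dy=+3->D
  (6,7):dx=-10,dy=-6->C
Step 2: C = 16, D = 5, total pairs = 21.
Step 3: tau = (C - D)/(n(n-1)/2) = (16 - 5)/21 = 0.523810.
Step 4: Exact two-sided p-value (enumerate n! = 5040 permutations of y under H0): p = 0.136111.
Step 5: alpha = 0.1. fail to reject H0.

tau_b = 0.5238 (C=16, D=5), p = 0.136111, fail to reject H0.


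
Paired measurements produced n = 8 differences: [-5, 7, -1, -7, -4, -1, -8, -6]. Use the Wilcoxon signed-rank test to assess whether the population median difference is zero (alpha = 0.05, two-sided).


Step 1: Drop any zero differences (none here) and take |d_i|.
|d| = [5, 7, 1, 7, 4, 1, 8, 6]
Step 2: Midrank |d_i| (ties get averaged ranks).
ranks: |5|->4, |7|->6.5, |1|->1.5, |7|->6.5, |4|->3, |1|->1.5, |8|->8, |6|->5
Step 3: Attach original signs; sum ranks with positive sign and with negative sign.
W+ = 6.5 = 6.5
W- = 4 + 1.5 + 6.5 + 3 + 1.5 + 8 + 5 = 29.5
(Check: W+ + W- = 36 should equal n(n+1)/2 = 36.)
Step 4: Test statistic W = min(W+, W-) = 6.5.
Step 5: Ties in |d|, so use the tie-corrected normal approximation.
        E[W] = n(n+1)/4 = 8*9/4 = 18.
        Tie groups: |d|=1 (t=2), |d|=7 (t=2); sum(t^3 - t) = 12.
        Var[W] = n(n+1)(2n+1)/24 - sum(t^3-t)/48 = 1224/24 - 12/48 = 50.75.
        z = (W - E[W]) / sqrt(Var[W]) = (6.5 - 18) / 7.1239 = -1.6143.
        Two-sided p = 2*Phi(z) = 0.106466.
Step 6: alpha = 0.05. fail to reject H0.

W+ = 6.5, W- = 29.5, W = min = 6.5, p = 0.106466, fail to reject H0.


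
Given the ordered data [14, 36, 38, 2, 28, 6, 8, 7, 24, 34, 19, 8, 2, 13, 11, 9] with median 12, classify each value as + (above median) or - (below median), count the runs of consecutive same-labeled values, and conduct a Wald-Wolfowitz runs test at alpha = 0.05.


Step 1: Compute median = 12; label A = above, B = below.
Labels in order: AAABABBBAAABBABB  (n_A = 8, n_B = 8)
Step 2: Count runs R = 8.
Step 3: Under H0 (random ordering), E[R] = 2*n_A*n_B/(n_A+n_B) + 1 = 2*8*8/16 + 1 = 9.0000.
        Var[R] = 2*n_A*n_B*(2*n_A*n_B - n_A - n_B) / ((n_A+n_B)^2 * (n_A+n_B-1)) = 14336/3840 = 3.7333.
        SD[R] = 1.9322.
Step 4: Continuity-corrected z = (R + 0.5 - E[R]) / SD[R] = (8 + 0.5 - 9.0000) / 1.9322 = -0.2588.
Step 5: Two-sided p-value via normal approximation = 2*(1 - Phi(|z|)) = 0.795809.
Step 6: alpha = 0.05. fail to reject H0.

R = 8, z = -0.2588, p = 0.795809, fail to reject H0.


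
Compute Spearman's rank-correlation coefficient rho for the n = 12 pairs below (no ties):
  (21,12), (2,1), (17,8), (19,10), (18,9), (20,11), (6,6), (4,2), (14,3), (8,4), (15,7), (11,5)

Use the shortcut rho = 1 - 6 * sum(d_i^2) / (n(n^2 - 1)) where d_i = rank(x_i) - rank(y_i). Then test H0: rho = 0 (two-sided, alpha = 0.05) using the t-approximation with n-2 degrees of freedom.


Step 1: Rank x and y separately (midranks; no ties here).
rank(x): 21->12, 2->1, 17->8, 19->10, 18->9, 20->11, 6->3, 4->2, 14->6, 8->4, 15->7, 11->5
rank(y): 12->12, 1->1, 8->8, 10->10, 9->9, 11->11, 6->6, 2->2, 3->3, 4->4, 7->7, 5->5
Step 2: d_i = R_x(i) - R_y(i); compute d_i^2.
  (12-12)^2=0, (1-1)^2=0, (8-8)^2=0, (10-10)^2=0, (9-9)^2=0, (11-11)^2=0, (3-6)^2=9, (2-2)^2=0, (6-3)^2=9, (4-4)^2=0, (7-7)^2=0, (5-5)^2=0
sum(d^2) = 18.
Step 3: rho = 1 - 6*18 / (12*(12^2 - 1)) = 1 - 108/1716 = 0.937063.
Step 4: Under H0, t = rho * sqrt((n-2)/(1-rho^2)) = 8.4868 ~ t(10).
Step 5: Two-sided p-value from the t-distribution with 10 df = 0.000007.
Step 6: alpha = 0.05. reject H0.

rho = 0.9371, p = 0.000007, reject H0 at alpha = 0.05.


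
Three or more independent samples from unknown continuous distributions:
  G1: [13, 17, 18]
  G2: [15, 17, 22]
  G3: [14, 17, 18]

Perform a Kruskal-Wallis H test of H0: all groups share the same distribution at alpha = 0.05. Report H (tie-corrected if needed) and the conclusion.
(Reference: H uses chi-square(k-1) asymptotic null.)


Step 1: Combine all N = 9 observations and assign midranks.
sorted (value, group, rank): (13,G1,1), (14,G3,2), (15,G2,3), (17,G1,5), (17,G2,5), (17,G3,5), (18,G1,7.5), (18,G3,7.5), (22,G2,9)
Step 2: Sum ranks within each group.
R_1 = 13.5 (n_1 = 3)
R_2 = 17 (n_2 = 3)
R_3 = 14.5 (n_3 = 3)
Step 3: H = 12/(N(N+1)) * sum(R_i^2/n_i) - 3(N+1)
     = 12/(9*10) * (13.5^2/3 + 17^2/3 + 14.5^2/3) - 3*10
     = 0.133333 * 227.167 - 30
     = 0.288889.
Step 4: Ties present; correction factor C = 1 - 30/(9^3 - 9) = 0.958333. Corrected H = 0.288889 / 0.958333 = 0.301449.
Step 5: Under H0, H ~ chi^2(2); p-value = 0.860085.
Step 6: alpha = 0.05. fail to reject H0.

H = 0.3014, df = 2, p = 0.860085, fail to reject H0.


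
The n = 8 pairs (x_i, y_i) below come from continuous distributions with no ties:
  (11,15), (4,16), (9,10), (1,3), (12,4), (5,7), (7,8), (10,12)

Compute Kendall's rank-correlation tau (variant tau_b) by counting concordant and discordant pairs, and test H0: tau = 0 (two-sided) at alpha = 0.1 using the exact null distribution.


Step 1: Enumerate the 28 unordered pairs (i,j) with i<j and classify each by sign(x_j-x_i) * sign(y_j-y_i).
  (1,2):dx=-7,dy=+1->D; (1,3):dx=-2,dy=-5->C; (1,4):dx=-10,dy=-12->C; (1,5):dx=+1,dy=-11->D
  (1,6):dx=-6,dy=-8->C; (1,7):dx=-4,dy=-7->C; (1,8):dx=-1,dy=-3->C; (2,3):dx=+5,dy=-6->D
  (2,4):dx=-3,dy=-13->C; (2,5):dx=+8,dy=-12->D; (2,6):dx=+1,dy=-9->D; (2,7):dx=+3,dy=-8->D
  (2,8):dx=+6,dy=-4->D; (3,4):dx=-8,dy=-7->C; (3,5):dx=+3,dy=-6->D; (3,6):dx=-4,dy=-3->C
  (3,7):dx=-2,dy=-2->C; (3,8):dx=+1,dy=+2->C; (4,5):dx=+11,dy=+1->C; (4,6):dx=+4,dy=+4->C
  (4,7):dx=+6,dy=+5->C; (4,8):dx=+9,dy=+9->C; (5,6):dx=-7,dy=+3->D; (5,7):dx=-5,dy=+4->D
  (5,8):dx=-2,dy=+8->D; (6,7):dx=+2,dy=+1->C; (6,8):dx=+5,dy=+5->C; (7,8):dx=+3,dy=+4->C
Step 2: C = 17, D = 11, total pairs = 28.
Step 3: tau = (C - D)/(n(n-1)/2) = (17 - 11)/28 = 0.214286.
Step 4: Exact two-sided p-value (enumerate n! = 40320 permutations of y under H0): p = 0.548413.
Step 5: alpha = 0.1. fail to reject H0.

tau_b = 0.2143 (C=17, D=11), p = 0.548413, fail to reject H0.


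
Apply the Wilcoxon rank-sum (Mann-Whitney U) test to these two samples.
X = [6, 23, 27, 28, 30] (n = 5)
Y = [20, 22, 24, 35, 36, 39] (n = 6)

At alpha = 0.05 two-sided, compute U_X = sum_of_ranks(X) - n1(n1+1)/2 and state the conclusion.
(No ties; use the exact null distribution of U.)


Step 1: Combine and sort all 11 observations; assign midranks.
sorted (value, group): (6,X), (20,Y), (22,Y), (23,X), (24,Y), (27,X), (28,X), (30,X), (35,Y), (36,Y), (39,Y)
ranks: 6->1, 20->2, 22->3, 23->4, 24->5, 27->6, 28->7, 30->8, 35->9, 36->10, 39->11
Step 2: Rank sum for X: R1 = 1 + 4 + 6 + 7 + 8 = 26.
Step 3: U_X = R1 - n1(n1+1)/2 = 26 - 5*6/2 = 26 - 15 = 11.
       U_Y = n1*n2 - U_X = 30 - 11 = 19.
Step 4: No ties, so the exact null distribution of U (based on enumerating the C(11,5) = 462 equally likely rank assignments) gives the two-sided p-value.
Step 5: p-value = 0.536797; compare to alpha = 0.05. fail to reject H0.

U_X = 11, p = 0.536797, fail to reject H0 at alpha = 0.05.


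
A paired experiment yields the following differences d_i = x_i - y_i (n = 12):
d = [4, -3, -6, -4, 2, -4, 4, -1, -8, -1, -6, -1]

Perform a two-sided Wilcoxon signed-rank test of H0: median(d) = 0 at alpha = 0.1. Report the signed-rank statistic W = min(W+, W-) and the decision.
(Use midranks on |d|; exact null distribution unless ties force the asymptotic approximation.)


Step 1: Drop any zero differences (none here) and take |d_i|.
|d| = [4, 3, 6, 4, 2, 4, 4, 1, 8, 1, 6, 1]
Step 2: Midrank |d_i| (ties get averaged ranks).
ranks: |4|->7.5, |3|->5, |6|->10.5, |4|->7.5, |2|->4, |4|->7.5, |4|->7.5, |1|->2, |8|->12, |1|->2, |6|->10.5, |1|->2
Step 3: Attach original signs; sum ranks with positive sign and with negative sign.
W+ = 7.5 + 4 + 7.5 = 19
W- = 5 + 10.5 + 7.5 + 7.5 + 2 + 12 + 2 + 10.5 + 2 = 59
(Check: W+ + W- = 78 should equal n(n+1)/2 = 78.)
Step 4: Test statistic W = min(W+, W-) = 19.
Step 5: Ties in |d|, so use the tie-corrected normal approximation.
        E[W] = n(n+1)/4 = 12*13/4 = 39.
        Tie groups: |d|=1 (t=3), |d|=4 (t=4), |d|=6 (t=2); sum(t^3 - t) = 90.
        Var[W] = n(n+1)(2n+1)/24 - sum(t^3-t)/48 = 3900/24 - 90/48 = 160.625.
        z = (W - E[W]) / sqrt(Var[W]) = (19 - 39) / 12.6738 = -1.5781.
        Two-sided p = 2*Phi(z) = 0.114552.
Step 6: alpha = 0.1. fail to reject H0.

W+ = 19, W- = 59, W = min = 19, p = 0.114552, fail to reject H0.


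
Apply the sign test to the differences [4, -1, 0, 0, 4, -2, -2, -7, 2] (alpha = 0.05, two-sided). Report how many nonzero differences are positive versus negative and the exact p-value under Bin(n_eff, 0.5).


Step 1: Discard zero differences. Original n = 9; n_eff = number of nonzero differences = 7.
Nonzero differences (with sign): +4, -1, +4, -2, -2, -7, +2
Step 2: Count signs: positive = 3, negative = 4.
Step 3: Under H0: P(positive) = 0.5, so the number of positives S ~ Bin(7, 0.5).
Step 4: Two-sided exact p-value = sum of Bin(7,0.5) probabilities at or below the observed probability = 1.000000.
Step 5: alpha = 0.05. fail to reject H0.

n_eff = 7, pos = 3, neg = 4, p = 1.000000, fail to reject H0.


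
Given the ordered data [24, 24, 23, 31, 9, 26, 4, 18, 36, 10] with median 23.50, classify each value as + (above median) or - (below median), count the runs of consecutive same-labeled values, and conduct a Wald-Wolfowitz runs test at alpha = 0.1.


Step 1: Compute median = 23.50; label A = above, B = below.
Labels in order: AABABABBAB  (n_A = 5, n_B = 5)
Step 2: Count runs R = 8.
Step 3: Under H0 (random ordering), E[R] = 2*n_A*n_B/(n_A+n_B) + 1 = 2*5*5/10 + 1 = 6.0000.
        Var[R] = 2*n_A*n_B*(2*n_A*n_B - n_A - n_B) / ((n_A+n_B)^2 * (n_A+n_B-1)) = 2000/900 = 2.2222.
        SD[R] = 1.4907.
Step 4: Continuity-corrected z = (R - 0.5 - E[R]) / SD[R] = (8 - 0.5 - 6.0000) / 1.4907 = 1.0062.
Step 5: Two-sided p-value via normal approximation = 2*(1 - Phi(|z|)) = 0.314305.
Step 6: alpha = 0.1. fail to reject H0.

R = 8, z = 1.0062, p = 0.314305, fail to reject H0.


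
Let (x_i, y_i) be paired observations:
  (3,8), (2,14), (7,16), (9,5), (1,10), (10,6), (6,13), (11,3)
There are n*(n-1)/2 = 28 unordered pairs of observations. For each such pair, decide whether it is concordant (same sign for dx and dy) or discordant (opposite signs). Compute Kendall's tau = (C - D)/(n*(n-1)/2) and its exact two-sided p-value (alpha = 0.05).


Step 1: Enumerate the 28 unordered pairs (i,j) with i<j and classify each by sign(x_j-x_i) * sign(y_j-y_i).
  (1,2):dx=-1,dy=+6->D; (1,3):dx=+4,dy=+8->C; (1,4):dx=+6,dy=-3->D; (1,5):dx=-2,dy=+2->D
  (1,6):dx=+7,dy=-2->D; (1,7):dx=+3,dy=+5->C; (1,8):dx=+8,dy=-5->D; (2,3):dx=+5,dy=+2->C
  (2,4):dx=+7,dy=-9->D; (2,5):dx=-1,dy=-4->C; (2,6):dx=+8,dy=-8->D; (2,7):dx=+4,dy=-1->D
  (2,8):dx=+9,dy=-11->D; (3,4):dx=+2,dy=-11->D; (3,5):dx=-6,dy=-6->C; (3,6):dx=+3,dy=-10->D
  (3,7):dx=-1,dy=-3->C; (3,8):dx=+4,dy=-13->D; (4,5):dx=-8,dy=+5->D; (4,6):dx=+1,dy=+1->C
  (4,7):dx=-3,dy=+8->D; (4,8):dx=+2,dy=-2->D; (5,6):dx=+9,dy=-4->D; (5,7):dx=+5,dy=+3->C
  (5,8):dx=+10,dy=-7->D; (6,7):dx=-4,dy=+7->D; (6,8):dx=+1,dy=-3->D; (7,8):dx=+5,dy=-10->D
Step 2: C = 8, D = 20, total pairs = 28.
Step 3: tau = (C - D)/(n(n-1)/2) = (8 - 20)/28 = -0.428571.
Step 4: Exact two-sided p-value (enumerate n! = 40320 permutations of y under H0): p = 0.178869.
Step 5: alpha = 0.05. fail to reject H0.

tau_b = -0.4286 (C=8, D=20), p = 0.178869, fail to reject H0.


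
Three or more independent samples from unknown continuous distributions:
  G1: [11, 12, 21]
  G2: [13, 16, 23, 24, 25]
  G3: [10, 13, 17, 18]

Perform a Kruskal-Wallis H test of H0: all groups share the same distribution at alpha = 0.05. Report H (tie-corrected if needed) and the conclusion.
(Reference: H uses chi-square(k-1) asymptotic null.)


Step 1: Combine all N = 12 observations and assign midranks.
sorted (value, group, rank): (10,G3,1), (11,G1,2), (12,G1,3), (13,G2,4.5), (13,G3,4.5), (16,G2,6), (17,G3,7), (18,G3,8), (21,G1,9), (23,G2,10), (24,G2,11), (25,G2,12)
Step 2: Sum ranks within each group.
R_1 = 14 (n_1 = 3)
R_2 = 43.5 (n_2 = 5)
R_3 = 20.5 (n_3 = 4)
Step 3: H = 12/(N(N+1)) * sum(R_i^2/n_i) - 3(N+1)
     = 12/(12*13) * (14^2/3 + 43.5^2/5 + 20.5^2/4) - 3*13
     = 0.076923 * 548.846 - 39
     = 3.218910.
Step 4: Ties present; correction factor C = 1 - 6/(12^3 - 12) = 0.996503. Corrected H = 3.218910 / 0.996503 = 3.230205.
Step 5: Under H0, H ~ chi^2(2); p-value = 0.198870.
Step 6: alpha = 0.05. fail to reject H0.

H = 3.2302, df = 2, p = 0.198870, fail to reject H0.
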